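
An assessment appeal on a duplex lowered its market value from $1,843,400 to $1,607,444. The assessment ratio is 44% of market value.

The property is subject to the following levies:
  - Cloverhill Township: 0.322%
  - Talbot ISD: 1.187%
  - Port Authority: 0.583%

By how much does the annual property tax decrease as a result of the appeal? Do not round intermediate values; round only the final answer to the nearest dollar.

$2,172

Old assessed value = $1,843,400 × 0.44 = $811,096
New assessed value = $1,607,444 × 0.44 = $707,275.36
Combined rate = 0.00322 + 0.01187 + 0.00583 = 0.02092
Old tax = $811,096 × 0.02092 = $16,968.12832
New tax = $707,275.36 × 0.02092 = $14,796.2005312
Reduction = $16,968.12832 − $14,796.2005312 = $2,171.9277888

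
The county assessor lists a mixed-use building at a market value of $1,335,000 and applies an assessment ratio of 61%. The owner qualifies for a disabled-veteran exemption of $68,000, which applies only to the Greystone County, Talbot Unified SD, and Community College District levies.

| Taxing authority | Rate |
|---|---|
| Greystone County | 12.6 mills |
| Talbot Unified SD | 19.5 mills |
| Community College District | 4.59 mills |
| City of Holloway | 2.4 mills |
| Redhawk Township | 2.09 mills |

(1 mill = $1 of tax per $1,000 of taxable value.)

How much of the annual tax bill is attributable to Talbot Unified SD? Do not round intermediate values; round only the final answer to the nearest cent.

Assessed value = $1,335,000 × 0.61 = $814,350
Talbot Unified SD taxable value = $814,350 − $68,000 = $746,350
Talbot Unified SD levy = $746,350 × 0.0195 = $14,553.825

$14,553.83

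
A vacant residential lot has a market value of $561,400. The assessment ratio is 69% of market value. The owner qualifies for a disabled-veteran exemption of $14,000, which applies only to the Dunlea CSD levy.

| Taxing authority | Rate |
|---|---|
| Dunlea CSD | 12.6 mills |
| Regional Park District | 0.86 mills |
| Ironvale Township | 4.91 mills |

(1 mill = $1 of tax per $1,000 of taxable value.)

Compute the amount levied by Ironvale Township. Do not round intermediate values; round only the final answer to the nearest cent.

$1,901.97

Assessed value = $561,400 × 0.69 = $387,366
Ironvale Township taxable value = $387,366 (exemption does not apply)
Ironvale Township levy = $387,366 × 0.00491 = $1,901.96706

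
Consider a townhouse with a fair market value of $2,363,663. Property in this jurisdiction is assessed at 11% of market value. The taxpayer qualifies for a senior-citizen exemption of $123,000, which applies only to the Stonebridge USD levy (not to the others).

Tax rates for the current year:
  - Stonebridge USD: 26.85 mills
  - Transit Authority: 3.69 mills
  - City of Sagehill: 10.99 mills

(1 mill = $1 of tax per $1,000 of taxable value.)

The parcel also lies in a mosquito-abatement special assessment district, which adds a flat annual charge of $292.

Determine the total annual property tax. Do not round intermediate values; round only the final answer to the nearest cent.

$7,787.37

Assessed value = $2,363,663 × 0.11 = $260,002.93
Stonebridge USD: ($260,002.93 − $123,000) × 0.02685 = $137,002.93 × 0.02685 = $3,678.5286705
Transit Authority: $260,002.93 × 0.00369 = $959.4108117
City of Sagehill: $260,002.93 × 0.01099 = $2,857.4322007
Levies subtotal = $7,495.3716829
Total = $7,495.3716829 + $292 = $7,787.3716829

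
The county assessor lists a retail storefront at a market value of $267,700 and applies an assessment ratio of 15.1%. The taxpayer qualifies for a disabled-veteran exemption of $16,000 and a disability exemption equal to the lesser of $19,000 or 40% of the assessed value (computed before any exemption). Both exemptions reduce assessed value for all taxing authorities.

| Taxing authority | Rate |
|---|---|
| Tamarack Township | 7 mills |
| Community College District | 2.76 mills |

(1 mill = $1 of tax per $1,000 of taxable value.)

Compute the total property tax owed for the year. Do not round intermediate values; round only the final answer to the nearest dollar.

Assessed value = $267,700 × 0.151 = $40,422.7
Disability exemption = min($19,000, 40% × $40,422.7) = min($19,000, $16,169.08) = $16,169.08 (percentage binds)
Taxable value = $40,422.7 − $16,000 − $16,169.08 = $8,253.62
Tamarack Township: $8,253.62 × 0.007 = $57.77534
Community College District: $8,253.62 × 0.00276 = $22.7799912
Total = $80.5553312

$81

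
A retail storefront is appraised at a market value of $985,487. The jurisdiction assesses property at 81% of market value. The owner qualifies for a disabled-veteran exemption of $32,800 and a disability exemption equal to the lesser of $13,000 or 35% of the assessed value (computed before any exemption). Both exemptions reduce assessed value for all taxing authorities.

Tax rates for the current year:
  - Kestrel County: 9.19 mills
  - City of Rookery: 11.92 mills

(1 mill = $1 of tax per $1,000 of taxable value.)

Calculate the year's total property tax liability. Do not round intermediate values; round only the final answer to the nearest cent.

Assessed value = $985,487 × 0.81 = $798,244.47
Disability exemption = min($13,000, 35% × $798,244.47) = min($13,000, $279,385.5645) = $13,000 (dollar cap binds)
Taxable value = $798,244.47 − $32,800 − $13,000 = $752,444.47
Kestrel County: $752,444.47 × 0.00919 = $6,914.9646793
City of Rookery: $752,444.47 × 0.01192 = $8,969.1380824
Total = $15,884.1027617

$15,884.10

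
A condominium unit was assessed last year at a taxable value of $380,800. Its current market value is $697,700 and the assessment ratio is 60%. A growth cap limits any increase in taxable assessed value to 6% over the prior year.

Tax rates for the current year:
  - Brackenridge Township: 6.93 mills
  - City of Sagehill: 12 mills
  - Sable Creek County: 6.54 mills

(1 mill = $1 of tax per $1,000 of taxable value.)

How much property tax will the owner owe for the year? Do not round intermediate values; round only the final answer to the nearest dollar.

$10,281

Uncapped assessed value = $697,700 × 0.6 = $418,620
Cap limit = $380,800 × 1.06 = $403,648
Taxable assessed value = min($418,620, $403,648) = $403,648 (cap binds)
Brackenridge Township: $403,648 × 0.00693 = $2,797.28064
City of Sagehill: $403,648 × 0.012 = $4,843.776
Sable Creek County: $403,648 × 0.00654 = $2,639.85792
Total = $10,280.91456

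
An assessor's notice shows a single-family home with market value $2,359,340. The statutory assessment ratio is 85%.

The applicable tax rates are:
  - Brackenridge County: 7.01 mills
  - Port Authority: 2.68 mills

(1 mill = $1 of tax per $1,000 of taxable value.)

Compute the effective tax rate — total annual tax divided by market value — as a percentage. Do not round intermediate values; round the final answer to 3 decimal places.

0.824%

Assessed value = $2,359,340 × 0.85 = $2,005,439
Brackenridge County: $2,005,439 × 0.00701 = $14,058.12739
Port Authority: $2,005,439 × 0.00268 = $5,374.57652
Total tax = $19,432.70391
Effective rate = $19,432.70391 ÷ $2,359,340 = 0.824% of market value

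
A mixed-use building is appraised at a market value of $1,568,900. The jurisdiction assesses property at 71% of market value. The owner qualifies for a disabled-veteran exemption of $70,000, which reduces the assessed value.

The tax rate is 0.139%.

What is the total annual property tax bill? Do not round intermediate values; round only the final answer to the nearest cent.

$1,451.05

Assessed value = $1,568,900 × 0.71 = $1,113,919
Taxable value = $1,113,919 − $70,000 = $1,043,919
Tax = $1,043,919 × 0.00139 = $1,451.04741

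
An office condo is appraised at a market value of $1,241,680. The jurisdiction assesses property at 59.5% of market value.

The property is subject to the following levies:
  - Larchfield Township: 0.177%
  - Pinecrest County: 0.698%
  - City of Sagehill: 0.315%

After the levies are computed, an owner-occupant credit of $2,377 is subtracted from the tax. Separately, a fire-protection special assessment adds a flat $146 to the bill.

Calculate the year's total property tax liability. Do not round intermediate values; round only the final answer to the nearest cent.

Assessed value = $1,241,680 × 0.595 = $738,799.6
Larchfield Township: $738,799.6 × 0.00177 = $1,307.675292
Pinecrest County: $738,799.6 × 0.00698 = $5,156.821208
City of Sagehill: $738,799.6 × 0.00315 = $2,327.21874
Levies subtotal = $8,791.71524
After credit = $8,791.71524 − $2,377 = $6,414.71524
Total = $6,414.71524 + $146 = $6,560.71524

$6,560.72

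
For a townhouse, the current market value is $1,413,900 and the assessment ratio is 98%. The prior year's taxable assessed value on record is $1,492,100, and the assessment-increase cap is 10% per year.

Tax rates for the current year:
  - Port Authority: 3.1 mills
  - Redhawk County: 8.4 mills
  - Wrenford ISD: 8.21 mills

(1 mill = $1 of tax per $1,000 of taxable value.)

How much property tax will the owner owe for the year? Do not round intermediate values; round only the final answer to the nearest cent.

$27,310.61

Uncapped assessed value = $1,413,900 × 0.98 = $1,385,622
Cap limit = $1,492,100 × 1.1 = $1,641,310
Taxable assessed value = min($1,385,622, $1,641,310) = $1,385,622 (cap does not bind)
Port Authority: $1,385,622 × 0.0031 = $4,295.4282
Redhawk County: $1,385,622 × 0.0084 = $11,639.2248
Wrenford ISD: $1,385,622 × 0.00821 = $11,375.95662
Total = $27,310.60962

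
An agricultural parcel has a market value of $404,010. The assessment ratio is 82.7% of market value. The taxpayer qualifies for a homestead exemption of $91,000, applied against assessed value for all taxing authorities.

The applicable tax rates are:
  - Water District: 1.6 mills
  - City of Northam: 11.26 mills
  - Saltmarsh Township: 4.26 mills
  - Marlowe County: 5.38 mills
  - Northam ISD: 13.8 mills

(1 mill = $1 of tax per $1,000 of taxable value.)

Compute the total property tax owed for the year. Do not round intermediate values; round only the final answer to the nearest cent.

Assessed value = $404,010 × 0.827 = $334,116.27
Taxable value = $334,116.27 − $91,000 = $243,116.27
Water District: $243,116.27 × 0.0016 = $388.986032
City of Northam: $243,116.27 × 0.01126 = $2,737.4892002
Saltmarsh Township: $243,116.27 × 0.00426 = $1,035.6753102
Marlowe County: $243,116.27 × 0.00538 = $1,307.9655326
Northam ISD: $243,116.27 × 0.0138 = $3,355.004526
Total = $388.986032 + $2,737.4892002 + $1,035.6753102 + $1,307.9655326 + $3,355.004526 = $8,825.120601

$8,825.12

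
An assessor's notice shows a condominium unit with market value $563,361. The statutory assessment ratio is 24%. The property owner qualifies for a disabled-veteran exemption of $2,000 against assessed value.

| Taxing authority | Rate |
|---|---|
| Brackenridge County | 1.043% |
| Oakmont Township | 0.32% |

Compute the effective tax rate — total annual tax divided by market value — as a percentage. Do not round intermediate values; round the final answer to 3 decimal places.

0.322%

Assessed value = $563,361 × 0.24 = $135,206.64
Taxable value = $135,206.64 − $2,000 = $133,206.64
Brackenridge County: $133,206.64 × 0.01043 = $1,389.3452552
Oakmont Township: $133,206.64 × 0.0032 = $426.261248
Total tax = $1,815.6065032
Effective rate = $1,815.6065032 ÷ $563,361 = 0.322% of market value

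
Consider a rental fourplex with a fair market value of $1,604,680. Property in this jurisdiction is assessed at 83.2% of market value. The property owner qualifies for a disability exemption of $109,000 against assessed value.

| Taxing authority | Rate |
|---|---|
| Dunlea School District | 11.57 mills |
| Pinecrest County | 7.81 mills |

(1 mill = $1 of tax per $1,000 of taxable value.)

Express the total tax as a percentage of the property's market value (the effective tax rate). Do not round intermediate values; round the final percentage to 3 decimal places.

1.481%

Assessed value = $1,604,680 × 0.832 = $1,335,093.76
Taxable value = $1,335,093.76 − $109,000 = $1,226,093.76
Dunlea School District: $1,226,093.76 × 0.01157 = $14,185.9048032
Pinecrest County: $1,226,093.76 × 0.00781 = $9,575.7922656
Total tax = $23,761.6970688
Effective rate = $23,761.6970688 ÷ $1,604,680 = 1.481% of market value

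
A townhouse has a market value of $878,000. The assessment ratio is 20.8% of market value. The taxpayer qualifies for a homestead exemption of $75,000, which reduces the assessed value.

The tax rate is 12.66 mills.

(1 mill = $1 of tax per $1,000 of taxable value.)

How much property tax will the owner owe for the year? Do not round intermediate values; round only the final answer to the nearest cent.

$1,362.52

Assessed value = $878,000 × 0.208 = $182,624
Taxable value = $182,624 − $75,000 = $107,624
Tax = $107,624 × 0.01266 = $1,362.51984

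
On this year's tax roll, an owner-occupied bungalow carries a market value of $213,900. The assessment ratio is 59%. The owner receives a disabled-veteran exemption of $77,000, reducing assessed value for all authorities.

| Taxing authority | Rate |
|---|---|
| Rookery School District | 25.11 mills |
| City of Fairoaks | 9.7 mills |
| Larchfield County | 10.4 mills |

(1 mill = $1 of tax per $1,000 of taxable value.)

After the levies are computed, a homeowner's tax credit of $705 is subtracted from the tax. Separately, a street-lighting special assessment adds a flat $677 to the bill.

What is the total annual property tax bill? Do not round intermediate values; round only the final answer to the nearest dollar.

Assessed value = $213,900 × 0.59 = $126,201
Taxable value = $126,201 − $77,000 = $49,201
Rookery School District: $49,201 × 0.02511 = $1,235.43711
City of Fairoaks: $49,201 × 0.0097 = $477.2497
Larchfield County: $49,201 × 0.0104 = $511.6904
Levies subtotal = $2,224.37721
After credit = $2,224.37721 − $705 = $1,519.37721
Total = $1,519.37721 + $677 = $2,196.37721

$2,196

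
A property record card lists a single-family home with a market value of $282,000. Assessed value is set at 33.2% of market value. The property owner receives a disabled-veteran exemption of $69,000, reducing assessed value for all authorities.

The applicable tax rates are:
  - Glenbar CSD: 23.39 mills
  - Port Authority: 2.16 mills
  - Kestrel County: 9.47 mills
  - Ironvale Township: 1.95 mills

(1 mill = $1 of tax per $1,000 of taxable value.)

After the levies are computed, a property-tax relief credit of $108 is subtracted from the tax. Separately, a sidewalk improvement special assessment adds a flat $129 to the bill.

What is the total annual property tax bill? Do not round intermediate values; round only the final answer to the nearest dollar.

$931

Assessed value = $282,000 × 0.332 = $93,624
Taxable value = $93,624 − $69,000 = $24,624
Glenbar CSD: $24,624 × 0.02339 = $575.95536
Port Authority: $24,624 × 0.00216 = $53.18784
Kestrel County: $24,624 × 0.00947 = $233.18928
Ironvale Township: $24,624 × 0.00195 = $48.0168
Levies subtotal = $910.34928
After credit = $910.34928 − $108 = $802.34928
Total = $802.34928 + $129 = $931.34928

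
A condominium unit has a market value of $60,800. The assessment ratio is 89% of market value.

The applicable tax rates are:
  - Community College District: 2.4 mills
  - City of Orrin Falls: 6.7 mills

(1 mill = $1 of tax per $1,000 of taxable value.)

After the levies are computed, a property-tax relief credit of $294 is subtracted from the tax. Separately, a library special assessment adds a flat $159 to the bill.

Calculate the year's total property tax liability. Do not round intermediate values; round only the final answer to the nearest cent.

$357.42

Assessed value = $60,800 × 0.89 = $54,112
Community College District: $54,112 × 0.0024 = $129.8688
City of Orrin Falls: $54,112 × 0.0067 = $362.5504
Levies subtotal = $492.4192
After credit = $492.4192 − $294 = $198.4192
Total = $198.4192 + $159 = $357.4192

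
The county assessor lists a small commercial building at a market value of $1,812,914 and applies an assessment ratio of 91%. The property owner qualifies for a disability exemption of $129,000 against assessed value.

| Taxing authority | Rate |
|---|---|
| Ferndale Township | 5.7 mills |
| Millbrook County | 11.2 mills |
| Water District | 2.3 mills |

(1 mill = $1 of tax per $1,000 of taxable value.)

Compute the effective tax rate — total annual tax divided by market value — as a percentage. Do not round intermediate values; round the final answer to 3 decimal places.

Assessed value = $1,812,914 × 0.91 = $1,649,751.74
Taxable value = $1,649,751.74 − $129,000 = $1,520,751.74
Ferndale Township: $1,520,751.74 × 0.0057 = $8,668.284918
Millbrook County: $1,520,751.74 × 0.0112 = $17,032.419488
Water District: $1,520,751.74 × 0.0023 = $3,497.729002
Total tax = $29,198.433408
Effective rate = $29,198.433408 ÷ $1,812,914 = 1.611% of market value

1.611%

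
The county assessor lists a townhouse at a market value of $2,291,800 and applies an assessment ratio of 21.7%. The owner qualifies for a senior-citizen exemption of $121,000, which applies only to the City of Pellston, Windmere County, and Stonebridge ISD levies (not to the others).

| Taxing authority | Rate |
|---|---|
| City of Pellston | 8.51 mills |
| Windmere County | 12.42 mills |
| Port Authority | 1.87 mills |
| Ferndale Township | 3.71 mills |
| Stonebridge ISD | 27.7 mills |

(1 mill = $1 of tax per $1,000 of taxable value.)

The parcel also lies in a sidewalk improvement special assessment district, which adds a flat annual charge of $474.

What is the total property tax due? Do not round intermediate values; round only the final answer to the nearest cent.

$21,549.52

Assessed value = $2,291,800 × 0.217 = $497,320.6
City of Pellston: ($497,320.6 − $121,000) × 0.00851 = $376,320.6 × 0.00851 = $3,202.488306
Windmere County: ($497,320.6 − $121,000) × 0.01242 = $376,320.6 × 0.01242 = $4,673.901852
Port Authority: $497,320.6 × 0.00187 = $929.989522
Ferndale Township: $497,320.6 × 0.00371 = $1,845.059426
Stonebridge ISD: ($497,320.6 − $121,000) × 0.0277 = $376,320.6 × 0.0277 = $10,424.08062
Levies subtotal = $21,075.519726
Total = $21,075.519726 + $474 = $21,549.519726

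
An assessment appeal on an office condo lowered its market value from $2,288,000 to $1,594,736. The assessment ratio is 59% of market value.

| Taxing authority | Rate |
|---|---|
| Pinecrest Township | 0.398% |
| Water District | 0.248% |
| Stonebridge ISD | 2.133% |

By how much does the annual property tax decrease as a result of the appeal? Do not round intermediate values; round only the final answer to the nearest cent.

Old assessed value = $2,288,000 × 0.59 = $1,349,920
New assessed value = $1,594,736 × 0.59 = $940,894.24
Combined rate = 0.00398 + 0.00248 + 0.02133 = 0.02779
Old tax = $1,349,920 × 0.02779 = $37,514.2768
New tax = $940,894.24 × 0.02779 = $26,147.4509296
Reduction = $37,514.2768 − $26,147.4509296 = $11,366.8258704

$11,366.83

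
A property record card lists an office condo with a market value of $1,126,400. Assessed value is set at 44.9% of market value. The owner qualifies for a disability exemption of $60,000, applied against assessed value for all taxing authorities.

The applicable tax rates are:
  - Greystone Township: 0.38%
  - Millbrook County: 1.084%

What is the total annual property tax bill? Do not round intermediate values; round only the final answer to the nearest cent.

Assessed value = $1,126,400 × 0.449 = $505,753.6
Taxable value = $505,753.6 − $60,000 = $445,753.6
Greystone Township: $445,753.6 × 0.0038 = $1,693.86368
Millbrook County: $445,753.6 × 0.01084 = $4,831.969024
Total = $1,693.86368 + $4,831.969024 = $6,525.832704

$6,525.83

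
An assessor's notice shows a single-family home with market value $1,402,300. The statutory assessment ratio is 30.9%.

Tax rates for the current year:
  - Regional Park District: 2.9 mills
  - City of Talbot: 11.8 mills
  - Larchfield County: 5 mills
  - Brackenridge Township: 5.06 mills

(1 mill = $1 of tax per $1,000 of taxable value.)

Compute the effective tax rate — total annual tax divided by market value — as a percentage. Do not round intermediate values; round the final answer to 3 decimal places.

0.765%

Assessed value = $1,402,300 × 0.309 = $433,310.7
Regional Park District: $433,310.7 × 0.0029 = $1,256.60103
City of Talbot: $433,310.7 × 0.0118 = $5,113.06626
Larchfield County: $433,310.7 × 0.005 = $2,166.5535
Brackenridge Township: $433,310.7 × 0.00506 = $2,192.552142
Total tax = $10,728.772932
Effective rate = $10,728.772932 ÷ $1,402,300 = 0.765% of market value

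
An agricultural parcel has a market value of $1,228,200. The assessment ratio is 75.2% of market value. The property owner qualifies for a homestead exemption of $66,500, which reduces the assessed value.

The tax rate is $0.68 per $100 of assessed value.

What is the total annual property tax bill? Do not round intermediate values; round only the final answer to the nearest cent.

$5,828.32

Assessed value = $1,228,200 × 0.752 = $923,606.4
Taxable value = $923,606.4 − $66,500 = $857,106.4
Tax = $857,106.4 × 0.0068 = $5,828.32352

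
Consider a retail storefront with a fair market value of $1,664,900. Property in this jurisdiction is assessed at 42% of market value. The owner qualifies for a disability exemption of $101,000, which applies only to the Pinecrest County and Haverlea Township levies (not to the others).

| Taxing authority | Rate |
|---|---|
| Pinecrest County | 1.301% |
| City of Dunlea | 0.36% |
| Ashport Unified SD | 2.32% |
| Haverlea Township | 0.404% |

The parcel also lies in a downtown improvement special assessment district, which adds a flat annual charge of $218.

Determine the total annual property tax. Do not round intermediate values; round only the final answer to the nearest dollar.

Assessed value = $1,664,900 × 0.42 = $699,258
Pinecrest County: ($699,258 − $101,000) × 0.01301 = $598,258 × 0.01301 = $7,783.33658
City of Dunlea: $699,258 × 0.0036 = $2,517.3288
Ashport Unified SD: $699,258 × 0.0232 = $16,222.7856
Haverlea Township: ($699,258 − $101,000) × 0.00404 = $598,258 × 0.00404 = $2,416.96232
Levies subtotal = $28,940.4133
Total = $28,940.4133 + $218 = $29,158.4133

$29,158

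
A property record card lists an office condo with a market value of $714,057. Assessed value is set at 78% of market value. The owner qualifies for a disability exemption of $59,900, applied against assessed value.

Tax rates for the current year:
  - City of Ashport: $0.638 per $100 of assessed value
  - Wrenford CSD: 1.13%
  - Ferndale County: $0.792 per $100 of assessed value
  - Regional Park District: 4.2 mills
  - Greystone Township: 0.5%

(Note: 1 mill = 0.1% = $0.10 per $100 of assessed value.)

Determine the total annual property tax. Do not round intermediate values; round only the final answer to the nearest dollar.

$17,298

Assessed value = $714,057 × 0.78 = $556,964.46
Taxable value = $556,964.46 − $59,900 = $497,064.46
City of Ashport: $497,064.46 × 0.00638 = $3,171.2712548
Wrenford CSD: $497,064.46 × 0.0113 = $5,616.828398
Ferndale County: $497,064.46 × 0.00792 = $3,936.7505232
Regional Park District: $497,064.46 × 0.0042 = $2,087.670732
Greystone Township: $497,064.46 × 0.005 = $2,485.3223
Total = $17,297.843208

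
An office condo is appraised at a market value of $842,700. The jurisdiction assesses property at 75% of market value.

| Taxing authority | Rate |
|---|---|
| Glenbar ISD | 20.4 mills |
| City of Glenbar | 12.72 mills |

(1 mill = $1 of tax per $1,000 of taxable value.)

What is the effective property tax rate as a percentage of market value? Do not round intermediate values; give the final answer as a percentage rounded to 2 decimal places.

Assessed value = $842,700 × 0.75 = $632,025
Glenbar ISD: $632,025 × 0.0204 = $12,893.31
City of Glenbar: $632,025 × 0.01272 = $8,039.358
Total tax = $20,932.668
Effective rate = $20,932.668 ÷ $842,700 = 2.48% of market value

2.48%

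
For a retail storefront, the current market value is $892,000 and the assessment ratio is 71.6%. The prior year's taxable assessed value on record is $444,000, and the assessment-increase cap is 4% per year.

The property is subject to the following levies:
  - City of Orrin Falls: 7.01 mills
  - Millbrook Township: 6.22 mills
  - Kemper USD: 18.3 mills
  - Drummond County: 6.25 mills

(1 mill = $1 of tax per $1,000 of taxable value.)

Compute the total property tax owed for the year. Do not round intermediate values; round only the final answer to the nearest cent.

$17,445.29

Uncapped assessed value = $892,000 × 0.716 = $638,672
Cap limit = $444,000 × 1.04 = $461,760
Taxable assessed value = min($638,672, $461,760) = $461,760 (cap binds)
City of Orrin Falls: $461,760 × 0.00701 = $3,236.9376
Millbrook Township: $461,760 × 0.00622 = $2,872.1472
Kemper USD: $461,760 × 0.0183 = $8,450.208
Drummond County: $461,760 × 0.00625 = $2,886
Total = $17,445.2928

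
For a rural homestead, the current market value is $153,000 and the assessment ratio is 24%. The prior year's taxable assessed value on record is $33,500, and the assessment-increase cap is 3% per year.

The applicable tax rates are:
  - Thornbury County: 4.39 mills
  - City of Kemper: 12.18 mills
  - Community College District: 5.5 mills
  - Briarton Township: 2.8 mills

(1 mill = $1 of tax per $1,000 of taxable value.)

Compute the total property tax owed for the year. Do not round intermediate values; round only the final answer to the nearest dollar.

Uncapped assessed value = $153,000 × 0.24 = $36,720
Cap limit = $33,500 × 1.03 = $34,505
Taxable assessed value = min($36,720, $34,505) = $34,505 (cap binds)
Thornbury County: $34,505 × 0.00439 = $151.47695
City of Kemper: $34,505 × 0.01218 = $420.2709
Community College District: $34,505 × 0.0055 = $189.7775
Briarton Township: $34,505 × 0.0028 = $96.614
Total = $858.13935

$858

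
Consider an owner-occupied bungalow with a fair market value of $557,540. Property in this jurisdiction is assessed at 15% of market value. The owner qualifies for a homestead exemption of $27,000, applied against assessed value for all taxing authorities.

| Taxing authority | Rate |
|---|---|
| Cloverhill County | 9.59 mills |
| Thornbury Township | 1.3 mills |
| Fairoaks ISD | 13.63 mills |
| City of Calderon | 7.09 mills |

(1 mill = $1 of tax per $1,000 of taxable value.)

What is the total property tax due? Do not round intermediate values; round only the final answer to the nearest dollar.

$1,790

Assessed value = $557,540 × 0.15 = $83,631
Taxable value = $83,631 − $27,000 = $56,631
Cloverhill County: $56,631 × 0.00959 = $543.09129
Thornbury Township: $56,631 × 0.0013 = $73.6203
Fairoaks ISD: $56,631 × 0.01363 = $771.88053
City of Calderon: $56,631 × 0.00709 = $401.51379
Total = $543.09129 + $73.6203 + $771.88053 + $401.51379 = $1,790.10591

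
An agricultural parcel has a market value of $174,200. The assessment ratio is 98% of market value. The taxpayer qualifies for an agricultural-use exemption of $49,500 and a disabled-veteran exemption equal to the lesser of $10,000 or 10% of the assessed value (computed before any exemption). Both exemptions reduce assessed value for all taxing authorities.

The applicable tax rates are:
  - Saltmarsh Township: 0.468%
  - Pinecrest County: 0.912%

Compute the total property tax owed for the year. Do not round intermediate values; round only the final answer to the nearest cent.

Assessed value = $174,200 × 0.98 = $170,716
Disabled-veteran exemption = min($10,000, 10% × $170,716) = min($10,000, $17,071.6) = $10,000 (dollar cap binds)
Taxable value = $170,716 − $49,500 − $10,000 = $111,216
Saltmarsh Township: $111,216 × 0.00468 = $520.49088
Pinecrest County: $111,216 × 0.00912 = $1,014.28992
Total = $1,534.7808

$1,534.78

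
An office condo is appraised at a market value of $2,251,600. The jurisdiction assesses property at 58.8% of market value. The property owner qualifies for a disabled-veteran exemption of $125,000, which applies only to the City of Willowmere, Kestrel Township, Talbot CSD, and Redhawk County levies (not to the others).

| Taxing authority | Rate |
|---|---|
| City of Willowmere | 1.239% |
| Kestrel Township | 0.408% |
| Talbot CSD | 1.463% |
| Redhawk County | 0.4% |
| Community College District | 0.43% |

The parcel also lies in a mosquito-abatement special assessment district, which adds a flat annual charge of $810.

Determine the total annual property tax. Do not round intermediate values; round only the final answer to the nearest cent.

Assessed value = $2,251,600 × 0.588 = $1,323,940.8
City of Willowmere: ($1,323,940.8 − $125,000) × 0.01239 = $1,198,940.8 × 0.01239 = $14,854.876512
Kestrel Township: ($1,323,940.8 − $125,000) × 0.00408 = $1,198,940.8 × 0.00408 = $4,891.678464
Talbot CSD: ($1,323,940.8 − $125,000) × 0.01463 = $1,198,940.8 × 0.01463 = $17,540.503904
Redhawk County: ($1,323,940.8 − $125,000) × 0.004 = $1,198,940.8 × 0.004 = $4,795.7632
Community College District: $1,323,940.8 × 0.0043 = $5,692.94544
Levies subtotal = $47,775.76752
Total = $47,775.76752 + $810 = $48,585.76752

$48,585.77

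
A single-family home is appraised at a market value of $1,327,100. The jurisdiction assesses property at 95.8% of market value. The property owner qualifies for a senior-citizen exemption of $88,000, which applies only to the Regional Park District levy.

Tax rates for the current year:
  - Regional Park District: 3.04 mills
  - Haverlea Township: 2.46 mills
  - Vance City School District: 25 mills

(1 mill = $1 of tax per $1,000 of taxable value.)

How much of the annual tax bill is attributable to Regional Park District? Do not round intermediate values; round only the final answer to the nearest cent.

$3,597.42

Assessed value = $1,327,100 × 0.958 = $1,271,361.8
Regional Park District taxable value = $1,271,361.8 − $88,000 = $1,183,361.8
Regional Park District levy = $1,183,361.8 × 0.00304 = $3,597.419872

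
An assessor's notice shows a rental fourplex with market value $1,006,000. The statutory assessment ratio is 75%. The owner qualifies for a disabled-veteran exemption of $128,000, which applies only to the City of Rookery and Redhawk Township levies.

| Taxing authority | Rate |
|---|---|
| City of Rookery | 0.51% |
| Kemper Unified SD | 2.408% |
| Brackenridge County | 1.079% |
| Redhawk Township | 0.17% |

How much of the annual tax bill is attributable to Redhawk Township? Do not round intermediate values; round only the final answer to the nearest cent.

$1,065.05

Assessed value = $1,006,000 × 0.75 = $754,500
Redhawk Township taxable value = $754,500 − $128,000 = $626,500
Redhawk Township levy = $626,500 × 0.0017 = $1,065.05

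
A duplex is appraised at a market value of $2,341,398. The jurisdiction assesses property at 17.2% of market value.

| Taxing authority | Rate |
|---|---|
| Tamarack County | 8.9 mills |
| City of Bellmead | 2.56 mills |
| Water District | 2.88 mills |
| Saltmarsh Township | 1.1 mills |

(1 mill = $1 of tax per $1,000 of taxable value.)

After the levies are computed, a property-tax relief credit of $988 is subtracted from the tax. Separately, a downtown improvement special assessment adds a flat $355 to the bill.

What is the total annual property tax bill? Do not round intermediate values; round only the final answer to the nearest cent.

Assessed value = $2,341,398 × 0.172 = $402,720.456
Tamarack County: $402,720.456 × 0.0089 = $3,584.2120584
City of Bellmead: $402,720.456 × 0.00256 = $1,030.96436736
Water District: $402,720.456 × 0.00288 = $1,159.83491328
Saltmarsh Township: $402,720.456 × 0.0011 = $442.9925016
Levies subtotal = $6,218.00384064
After credit = $6,218.00384064 − $988 = $5,230.00384064
Total = $5,230.00384064 + $355 = $5,585.00384064

$5,585.00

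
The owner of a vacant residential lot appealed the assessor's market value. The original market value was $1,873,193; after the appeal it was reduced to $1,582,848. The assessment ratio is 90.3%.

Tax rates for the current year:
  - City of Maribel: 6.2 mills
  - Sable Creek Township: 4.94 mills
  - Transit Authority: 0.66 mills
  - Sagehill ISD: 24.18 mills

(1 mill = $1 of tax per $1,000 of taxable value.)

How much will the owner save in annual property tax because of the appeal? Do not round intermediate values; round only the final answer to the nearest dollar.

$9,433

Old assessed value = $1,873,193 × 0.903 = $1,691,493.279
New assessed value = $1,582,848 × 0.903 = $1,429,311.744
Combined rate = 0.0062 + 0.00494 + 0.00066 + 0.02418 = 0.03598
Old tax = $1,691,493.279 × 0.03598 = $60,859.92817842
New tax = $1,429,311.744 × 0.03598 = $51,426.63654912
Reduction = $60,859.92817842 − $51,426.63654912 = $9,433.2916293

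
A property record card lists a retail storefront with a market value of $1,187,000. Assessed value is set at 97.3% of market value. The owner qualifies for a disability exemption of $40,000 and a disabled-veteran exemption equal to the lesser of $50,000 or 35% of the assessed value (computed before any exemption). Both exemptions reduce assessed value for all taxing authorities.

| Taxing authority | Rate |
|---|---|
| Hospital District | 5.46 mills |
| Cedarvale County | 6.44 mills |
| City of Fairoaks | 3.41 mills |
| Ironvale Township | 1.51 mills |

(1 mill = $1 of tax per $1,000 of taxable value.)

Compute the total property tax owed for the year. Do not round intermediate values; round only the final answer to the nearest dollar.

$17,912

Assessed value = $1,187,000 × 0.973 = $1,154,951
Disabled-veteran exemption = min($50,000, 35% × $1,154,951) = min($50,000, $404,232.85) = $50,000 (dollar cap binds)
Taxable value = $1,154,951 − $40,000 − $50,000 = $1,064,951
Hospital District: $1,064,951 × 0.00546 = $5,814.63246
Cedarvale County: $1,064,951 × 0.00644 = $6,858.28444
City of Fairoaks: $1,064,951 × 0.00341 = $3,631.48291
Ironvale Township: $1,064,951 × 0.00151 = $1,608.07601
Total = $17,912.47582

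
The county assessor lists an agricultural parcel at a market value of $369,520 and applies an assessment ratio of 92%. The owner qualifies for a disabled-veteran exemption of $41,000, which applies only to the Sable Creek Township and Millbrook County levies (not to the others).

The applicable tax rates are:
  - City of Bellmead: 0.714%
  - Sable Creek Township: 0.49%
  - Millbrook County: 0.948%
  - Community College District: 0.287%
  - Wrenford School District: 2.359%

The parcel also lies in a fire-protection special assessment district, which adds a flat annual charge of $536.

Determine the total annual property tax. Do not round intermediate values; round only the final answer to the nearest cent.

Assessed value = $369,520 × 0.92 = $339,958.4
City of Bellmead: $339,958.4 × 0.00714 = $2,427.302976
Sable Creek Township: ($339,958.4 − $41,000) × 0.0049 = $298,958.4 × 0.0049 = $1,464.89616
Millbrook County: ($339,958.4 − $41,000) × 0.00948 = $298,958.4 × 0.00948 = $2,834.125632
Community College District: $339,958.4 × 0.00287 = $975.680608
Wrenford School District: $339,958.4 × 0.02359 = $8,019.618656
Levies subtotal = $15,721.624032
Total = $15,721.624032 + $536 = $16,257.624032

$16,257.62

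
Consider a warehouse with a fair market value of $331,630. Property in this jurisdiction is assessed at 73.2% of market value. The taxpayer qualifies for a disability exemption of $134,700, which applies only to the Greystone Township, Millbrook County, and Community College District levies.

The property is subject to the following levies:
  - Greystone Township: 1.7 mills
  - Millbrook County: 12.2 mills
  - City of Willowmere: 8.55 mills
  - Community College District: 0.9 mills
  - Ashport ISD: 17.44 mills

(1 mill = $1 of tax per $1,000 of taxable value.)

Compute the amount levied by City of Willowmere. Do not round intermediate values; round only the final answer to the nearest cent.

Assessed value = $331,630 × 0.732 = $242,753.16
City of Willowmere taxable value = $242,753.16 (exemption does not apply)
City of Willowmere levy = $242,753.16 × 0.00855 = $2,075.539518

$2,075.54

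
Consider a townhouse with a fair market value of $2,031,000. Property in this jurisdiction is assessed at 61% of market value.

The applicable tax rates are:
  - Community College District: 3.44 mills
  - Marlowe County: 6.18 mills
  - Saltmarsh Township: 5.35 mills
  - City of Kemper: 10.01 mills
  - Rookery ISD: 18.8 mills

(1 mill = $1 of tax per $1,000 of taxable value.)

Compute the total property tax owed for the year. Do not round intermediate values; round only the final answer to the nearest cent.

$54,239.48

Assessed value = $2,031,000 × 0.61 = $1,238,910
Community College District: $1,238,910 × 0.00344 = $4,261.8504
Marlowe County: $1,238,910 × 0.00618 = $7,656.4638
Saltmarsh Township: $1,238,910 × 0.00535 = $6,628.1685
City of Kemper: $1,238,910 × 0.01001 = $12,401.4891
Rookery ISD: $1,238,910 × 0.0188 = $23,291.508
Total = $4,261.8504 + $7,656.4638 + $6,628.1685 + $12,401.4891 + $23,291.508 = $54,239.4798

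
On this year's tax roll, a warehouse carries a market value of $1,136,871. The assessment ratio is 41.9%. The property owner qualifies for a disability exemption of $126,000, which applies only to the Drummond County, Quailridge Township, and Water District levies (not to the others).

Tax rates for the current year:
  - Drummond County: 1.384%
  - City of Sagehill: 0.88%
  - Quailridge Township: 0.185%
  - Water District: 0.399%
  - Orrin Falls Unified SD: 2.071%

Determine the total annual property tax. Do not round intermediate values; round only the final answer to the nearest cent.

$20,951.92

Assessed value = $1,136,871 × 0.419 = $476,348.949
Drummond County: ($476,348.949 − $126,000) × 0.01384 = $350,348.949 × 0.01384 = $4,848.82945416
City of Sagehill: $476,348.949 × 0.0088 = $4,191.8707512
Quailridge Township: ($476,348.949 − $126,000) × 0.00185 = $350,348.949 × 0.00185 = $648.14555565
Water District: ($476,348.949 − $126,000) × 0.00399 = $350,348.949 × 0.00399 = $1,397.89230651
Orrin Falls Unified SD: $476,348.949 × 0.02071 = $9,865.18673379
Total = $20,951.92480131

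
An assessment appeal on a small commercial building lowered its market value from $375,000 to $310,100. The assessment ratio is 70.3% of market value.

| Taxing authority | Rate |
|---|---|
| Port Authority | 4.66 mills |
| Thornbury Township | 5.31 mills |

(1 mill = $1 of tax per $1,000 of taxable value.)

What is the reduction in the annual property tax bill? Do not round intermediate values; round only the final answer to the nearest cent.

$454.88

Old assessed value = $375,000 × 0.703 = $263,625
New assessed value = $310,100 × 0.703 = $218,000.3
Combined rate = 0.00466 + 0.00531 = 0.00997
Old tax = $263,625 × 0.00997 = $2,628.34125
New tax = $218,000.3 × 0.00997 = $2,173.462991
Reduction = $2,628.34125 − $2,173.462991 = $454.878259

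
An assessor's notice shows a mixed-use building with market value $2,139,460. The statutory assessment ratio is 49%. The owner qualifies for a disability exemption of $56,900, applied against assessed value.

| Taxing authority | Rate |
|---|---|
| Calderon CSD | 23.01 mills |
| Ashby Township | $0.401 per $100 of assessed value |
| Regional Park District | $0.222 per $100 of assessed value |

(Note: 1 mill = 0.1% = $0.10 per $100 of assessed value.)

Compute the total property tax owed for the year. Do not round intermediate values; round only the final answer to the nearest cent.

Assessed value = $2,139,460 × 0.49 = $1,048,335.4
Taxable value = $1,048,335.4 − $56,900 = $991,435.4
Calderon CSD: $991,435.4 × 0.02301 = $22,812.928554
Ashby Township: $991,435.4 × 0.00401 = $3,975.655954
Regional Park District: $991,435.4 × 0.00222 = $2,200.986588
Total = $28,989.571096

$28,989.57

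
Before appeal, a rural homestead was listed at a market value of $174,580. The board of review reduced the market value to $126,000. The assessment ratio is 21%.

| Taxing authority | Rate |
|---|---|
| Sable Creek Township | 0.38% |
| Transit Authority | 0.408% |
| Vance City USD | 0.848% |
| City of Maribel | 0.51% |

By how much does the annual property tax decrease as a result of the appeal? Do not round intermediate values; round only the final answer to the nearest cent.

$218.93

Old assessed value = $174,580 × 0.21 = $36,661.8
New assessed value = $126,000 × 0.21 = $26,460
Combined rate = 0.0038 + 0.00408 + 0.00848 + 0.0051 = 0.02146
Old tax = $36,661.8 × 0.02146 = $786.762228
New tax = $26,460 × 0.02146 = $567.8316
Reduction = $786.762228 − $567.8316 = $218.930628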